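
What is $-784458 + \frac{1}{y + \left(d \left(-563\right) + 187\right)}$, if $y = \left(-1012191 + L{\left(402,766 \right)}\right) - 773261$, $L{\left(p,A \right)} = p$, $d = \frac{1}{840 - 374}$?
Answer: $- \frac{652470369262684}{831746721} \approx -7.8446 \cdot 10^{5}$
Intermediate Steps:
$d = \frac{1}{466} \approx 0.0021459$
$y = -1785050$ ($y = \left(-1012191 + 402\right) - 773261 = -1011789 - 773261 = -1785050$)
$-784458 + \frac{1}{y + \left(d \left(-563\right) + 187\right)} = -784458 + \frac{1}{-1785050 + \left(\frac{1}{466} \left(-563\right) + 187\right)} = -784458 + \frac{1}{-1785050 + \left(- \frac{563}{466} + 187\right)} = -784458 + \frac{1}{-1785050 + \frac{86579}{466}} = -784458 + \frac{1}{- \frac{831746721}{466}} = -784458 - \frac{466}{831746721} = - \frac{652470369262684}{831746721}$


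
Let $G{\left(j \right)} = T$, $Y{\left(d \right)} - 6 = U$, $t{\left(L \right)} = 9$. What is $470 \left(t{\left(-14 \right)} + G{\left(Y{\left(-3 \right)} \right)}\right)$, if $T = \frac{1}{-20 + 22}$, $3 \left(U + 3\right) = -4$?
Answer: $4465$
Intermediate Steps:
$U = - \frac{13}{3}$ ($U = -3 + \frac{1}{3} \left(-4\right) = -3 - \frac{4}{3} = - \frac{13}{3} \approx -4.3333$)
$Y{\left(d \right)} = \frac{5}{3}$ ($Y{\left(d \right)} = 6 - \frac{13}{3} = \frac{5}{3}$)
$T = \frac{1}{2} \approx 0.5$
$G{\left(j \right)} = \frac{1}{2}$
$470 \left(t{\left(-14 \right)} + G{\left(Y{\left(-3 \right)} \right)}\right) = 470 \left(9 + \frac{1}{2}\right) = 470 \cdot \frac{19}{2} = 4465$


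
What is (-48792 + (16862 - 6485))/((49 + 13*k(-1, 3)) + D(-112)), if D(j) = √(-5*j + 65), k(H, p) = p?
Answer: -38415/113 ≈ -339.96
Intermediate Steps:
D(j) = √(65 - 5*j)
(-48792 + (16862 - 6485))/((49 + 13*k(-1, 3)) + D(-112)) = (-48792 + (16862 - 6485))/((49 + 13*3) + √(65 - 5*(-112))) = (-48792 + 10377)/((49 + 39) + √(65 + 560)) = -38415/(88 + √625) = -38415/(88 + 25) = -38415/113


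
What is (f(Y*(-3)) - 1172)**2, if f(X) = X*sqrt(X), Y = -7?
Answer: 1382845 - 49224*sqrt(21) ≈ 1.1573e+6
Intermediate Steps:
f(X) = X**(3/2)
(f(Y*(-3)) - 1172)**2 = ((-7*(-3))**(3/2) - 1172)**2 = (21**(3/2) - 1172)**2 = (21*sqrt(21) - 1172)**2 = (-1172 + 21*sqrt(21))**2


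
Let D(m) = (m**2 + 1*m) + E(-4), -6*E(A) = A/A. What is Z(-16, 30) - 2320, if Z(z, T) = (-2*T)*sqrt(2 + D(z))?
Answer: -2320 - 10*sqrt(8706) ≈ -3253.1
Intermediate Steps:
E(A) = -1/6 (E(A) = -A/(6*A) = -1/6*1 = -1/6)
D(m) = -1/6 + m + m**2 (D(m) = (m**2 + 1*m) - 1/6 = (m**2 + m) - 1/6 = (m + m**2) - 1/6 = -1/6 + m + m**2)
Z(z, T) = -2*T*sqrt(11/6 + z + z**2) (Z(z, T) = (-2*T)*sqrt(2 + (-1/6 + z + z**2)) = (-2*T)*sqrt(11/6 + z + z**2) = -2*T*sqrt(11/6 + z + z**2))
Z(-16, 30) - 2320 = -1/3*30*sqrt(66 + 36*(-16) + 36*(-16)**2) - 2320 = -1/3*30*sqrt(66 - 576 + 36*256) - 2320 = -1/3*30*sqrt(66 - 576 + 9216) - 2320 = -1/3*30*sqrt(8706) - 2320 = -10*sqrt(8706) - 2320 = -2320 - 10*sqrt(8706)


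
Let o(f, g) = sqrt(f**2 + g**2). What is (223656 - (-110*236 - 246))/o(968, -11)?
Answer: 249862*sqrt(7745)/85195 ≈ 258.11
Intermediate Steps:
(223656 - (-110*236 - 246))/o(968, -11) = (223656 - (-110*236 - 246))/(sqrt(968**2 + (-11)**2)) = (223656 - (-25960 - 246))/(sqrt(937024 + 121)) = (223656 - 1*(-26206))/(sqrt(937145)) = (223656 + 26206)/((11*sqrt(7745))) = 249862*(sqrt(7745)/85195) = 249862*sqrt(7745)/85195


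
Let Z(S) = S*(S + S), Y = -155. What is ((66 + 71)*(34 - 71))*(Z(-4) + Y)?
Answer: 623487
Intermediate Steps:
Z(S) = 2*S² (Z(S) = S*(2*S) = 2*S²)
((66 + 71)*(34 - 71))*(Z(-4) + Y) = ((66 + 71)*(34 - 71))*(2*(-4)² - 155) = (137*(-37))*(2*16 - 155) = -5069*(32 - 155) = -5069*(-123) = 623487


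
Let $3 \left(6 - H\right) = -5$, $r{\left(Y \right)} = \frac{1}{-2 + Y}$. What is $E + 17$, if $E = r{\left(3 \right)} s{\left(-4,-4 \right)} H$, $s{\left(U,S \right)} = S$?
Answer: $- \frac{41}{3} \approx -13.667$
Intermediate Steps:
$H = \frac{23}{3}$ ($H = 6 - - \frac{5}{3} = 6 + \frac{5}{3} = \frac{23}{3} \approx 7.6667$)
$E = - \frac{92}{3}$ ($E = \frac{1}{-2 + 3} \left(-4\right) \frac{23}{3} = 1^{-1} \left(-4\right) \frac{23}{3} = 1 \left(-4\right) \frac{23}{3} = \left(-4\right) \frac{23}{3} = - \frac{92}{3} \approx -30.667$)
$E + 17 = - \frac{92}{3} + 17 = - \frac{41}{3}$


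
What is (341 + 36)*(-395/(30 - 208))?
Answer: 148915/178 ≈ 836.60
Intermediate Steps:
(341 + 36)*(-395/(30 - 208)) = 377*(-395/(-178)) = 377*(-395*(-1/178)) = 377*(395/178) = 148915/178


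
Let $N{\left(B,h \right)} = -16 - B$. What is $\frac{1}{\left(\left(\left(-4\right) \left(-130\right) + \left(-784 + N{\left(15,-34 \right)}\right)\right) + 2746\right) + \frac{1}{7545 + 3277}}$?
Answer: $\frac{10822}{26524723} \approx 0.000408$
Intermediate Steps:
$\frac{1}{\left(\left(\left(-4\right) \left(-130\right) + \left(-784 + N{\left(15,-34 \right)}\right)\right) + 2746\right) + \frac{1}{7545 + 3277}} = \frac{1}{\left(\left(\left(-4\right) \left(-130\right) - 815\right) + 2746\right) + \frac{1}{7545 + 3277}} = \frac{1}{\left(\left(520 - 815\right) + 2746\right) + \frac{1}{10822}} = \frac{1}{\left(-295 + 2746\right) + \frac{1}{10822}} = \frac{1}{2451 + \frac{1}{10822}} = \frac{1}{\frac{26524723}{10822}} = \frac{10822}{26524723}$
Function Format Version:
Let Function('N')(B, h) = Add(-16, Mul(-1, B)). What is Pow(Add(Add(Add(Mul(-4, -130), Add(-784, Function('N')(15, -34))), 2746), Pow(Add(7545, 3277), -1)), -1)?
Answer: Rational(10822, 26524723) ≈ 0.00040800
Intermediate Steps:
Pow(Add(Add(Add(Mul(-4, -130), Add(-784, Function('N')(15, -34))), 2746), Pow(Add(7545, 3277), -1)), -1) = Pow(Add(Add(Add(Mul(-4, -130), Add(-784, Add(-16, Mul(-1, 15)))), 2746), Pow(Add(7545, 3277), -1)), -1) = Pow(Add(Add(Add(520, Add(-784, Add(-16, -15))), 2746), Pow(10822, -1)), -1) = Pow(Add(Add(Add(520, Add(-784, -31)), 2746), Rational(1, 10822)), -1) = Pow(Add(Add(Add(520, -815), 2746), Rational(1, 10822)), -1) = Pow(Add(Add(-295, 2746), Rational(1, 10822)), -1) = Pow(Add(2451, Rational(1, 10822)), -1) = Pow(Rational(26524723, 10822), -1) = Rational(10822, 26524723)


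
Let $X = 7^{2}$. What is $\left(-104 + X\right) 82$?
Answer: $-4510$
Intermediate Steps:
$X = 49$
$\left(-104 + X\right) 82 = \left(-104 + 49\right) 82 = \left(-55\right) 82 = -4510$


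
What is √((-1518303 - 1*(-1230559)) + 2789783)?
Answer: √2502039 ≈ 1581.8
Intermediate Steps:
√((-1518303 - 1*(-1230559)) + 2789783) = √((-1518303 + 1230559) + 2789783) = √(-287744 + 2789783) = √2502039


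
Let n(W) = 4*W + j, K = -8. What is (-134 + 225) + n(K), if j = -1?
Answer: 58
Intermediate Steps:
n(W) = -1 + 4*W (n(W) = 4*W - 1 = -1 + 4*W)
(-134 + 225) + n(K) = (-134 + 225) + (-1 + 4*(-8)) = 91 + (-1 - 32) = 91 - 33 = 58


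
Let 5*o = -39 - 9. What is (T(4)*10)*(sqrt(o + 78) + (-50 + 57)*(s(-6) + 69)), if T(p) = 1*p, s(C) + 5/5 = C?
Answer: 17360 + 24*sqrt(190) ≈ 17691.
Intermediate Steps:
o = -48/5 (o = (-39 - 9)/5 = (1/5)*(-48) = -48/5 ≈ -9.6000)
s(C) = -1 + C
T(p) = p
(T(4)*10)*(sqrt(o + 78) + (-50 + 57)*(s(-6) + 69)) = (4*10)*(sqrt(-48/5 + 78) + (-50 + 57)*((-1 - 6) + 69)) = 40*(sqrt(342/5) + 7*(-7 + 69)) = 40*(3*sqrt(190)/5 + 7*62) = 40*(3*sqrt(190)/5 + 434) = 40*(434 + 3*sqrt(190)/5) = 17360 + 24*sqrt(190)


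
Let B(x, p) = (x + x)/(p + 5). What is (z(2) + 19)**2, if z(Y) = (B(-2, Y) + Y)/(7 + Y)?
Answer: 1456849/3969 ≈ 367.06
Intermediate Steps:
B(x, p) = 2*x/(5 + p) (B(x, p) = (2*x)/(5 + p) = 2*x/(5 + p))
z(Y) = (Y - 4/(5 + Y))/(7 + Y) (z(Y) = (2*(-2)/(5 + Y) + Y)/(7 + Y) = (-4/(5 + Y) + Y)/(7 + Y) = (Y - 4/(5 + Y))/(7 + Y))
(z(2) + 19)**2 = ((-4 + 2*(5 + 2))/((5 + 2)*(7 + 2)) + 19)**2 = ((-4 + 2*7)/(7*9) + 19)**2 = ((1/7)*(1/9)*(-4 + 14) + 19)**2 = ((1/7)*(1/9)*10 + 19)**2 = (10/63 + 19)**2 = (1207/63)**2 = 1456849/3969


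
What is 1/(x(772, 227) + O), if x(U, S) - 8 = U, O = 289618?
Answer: 1/290398 ≈ 3.4436e-6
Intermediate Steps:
x(U, S) = 8 + U
1/(x(772, 227) + O) = 1/((8 + 772) + 289618) = 1/(780 + 289618) = 1/290398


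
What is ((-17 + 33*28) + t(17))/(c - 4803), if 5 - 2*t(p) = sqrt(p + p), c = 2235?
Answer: -17/48 + sqrt(34)/5136 ≈ -0.35303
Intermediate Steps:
t(p) = 5/2 - sqrt(2)*sqrt(p)/2 (t(p) = 5/2 - sqrt(p + p)/2 = 5/2 - sqrt(2)*sqrt(p)/2)
((-17 + 33*28) + t(17))/(c - 4803) = ((-17 + 33*28) + (5/2 - sqrt(2)*sqrt(17)/2))/(2235 - 4803) = ((-17 + 924) + (5/2 - sqrt(34)/2))/(-2568) = (907 + (5/2 - sqrt(34)/2))*(-1/2568) = (1819/2 - sqrt(34)/2)*(-1/2568) = -17/48 + sqrt(34)/5136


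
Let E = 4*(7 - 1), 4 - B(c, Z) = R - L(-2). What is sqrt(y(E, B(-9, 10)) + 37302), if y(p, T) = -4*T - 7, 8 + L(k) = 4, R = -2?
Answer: 3*sqrt(4143) ≈ 193.10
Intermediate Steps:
L(k) = -4 (L(k) = -8 + 4 = -4)
B(c, Z) = 2 (B(c, Z) = 4 - (-2 - 1*(-4)) = 4 - (-2 + 4) = 4 - 1*2 = 4 - 2 = 2)
E = 24 (E = 4*6 = 24)
y(p, T) = -7 - 4*T
sqrt(y(E, B(-9, 10)) + 37302) = sqrt((-7 - 4*2) + 37302) = sqrt((-7 - 8) + 37302) = sqrt(-15 + 37302) = sqrt(37287) = 3*sqrt(4143)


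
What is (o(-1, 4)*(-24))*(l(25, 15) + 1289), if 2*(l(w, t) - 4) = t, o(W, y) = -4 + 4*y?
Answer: -374544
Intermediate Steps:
l(w, t) = 4 + t/2
(o(-1, 4)*(-24))*(l(25, 15) + 1289) = ((-4 + 4*4)*(-24))*((4 + (½)*15) + 1289) = ((-4 + 16)*(-24))*((4 + 15/2) + 1289) = (12*(-24))*(23/2 + 1289) = -288*2601/2 = -374544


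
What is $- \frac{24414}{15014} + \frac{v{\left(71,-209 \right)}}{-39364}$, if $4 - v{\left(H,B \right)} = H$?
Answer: $- \frac{480013379}{295505548} \approx -1.6244$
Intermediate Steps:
$v{\left(H,B \right)} = 4 - H$
$- \frac{24414}{15014} + \frac{v{\left(71,-209 \right)}}{-39364} = - \frac{24414}{15014} + \frac{4 - 71}{-39364} = \left(-24414\right) \frac{1}{15014} + \left(4 - 71\right) \left(- \frac{1}{39364}\right) = - \frac{12207}{7507} - - \frac{67}{39364} = - \frac{12207}{7507} + \frac{67}{39364} = - \frac{480013379}{295505548}$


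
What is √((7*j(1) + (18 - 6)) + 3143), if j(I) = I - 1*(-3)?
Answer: √3183 ≈ 56.418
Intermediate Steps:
j(I) = 3 + I (j(I) = I + 3 = 3 + I)
√((7*j(1) + (18 - 6)) + 3143) = √((7*(3 + 1) + (18 - 6)) + 3143) = √((7*4 + 12) + 3143) = √((28 + 12) + 3143) = √(40 + 3143) = √3183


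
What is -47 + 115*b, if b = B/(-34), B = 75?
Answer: -10223/34 ≈ -300.68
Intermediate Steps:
b = -75/34 (b = 75/(-34) = 75*(-1/34) = -75/34 ≈ -2.2059)
-47 + 115*b = -47 + 115*(-75/34) = -47 - 8625/34 = -10223/34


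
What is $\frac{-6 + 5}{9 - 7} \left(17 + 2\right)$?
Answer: $- \frac{19}{2} \approx -9.5$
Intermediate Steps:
$\frac{-6 + 5}{9 - 7} \left(17 + 2\right) = - \frac{1}{2} \cdot 19 = \left(-1\right) \frac{1}{2} \cdot 19 = \left(- \frac{1}{2}\right) 19 = - \frac{19}{2}$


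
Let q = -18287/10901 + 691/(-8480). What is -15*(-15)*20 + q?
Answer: 415819553649/92440480 ≈ 4498.2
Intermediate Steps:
q = -162606351/92440480 (q = -18287*1/10901 + 691*(-1/8480) = -18287/10901 - 691/8480 = -162606351/92440480 ≈ -1.7590)
-15*(-15)*20 + q = -15*(-15)*20 - 162606351/92440480 = 225*20 - 162606351/92440480 = 4500 - 162606351/92440480 = 415819553649/92440480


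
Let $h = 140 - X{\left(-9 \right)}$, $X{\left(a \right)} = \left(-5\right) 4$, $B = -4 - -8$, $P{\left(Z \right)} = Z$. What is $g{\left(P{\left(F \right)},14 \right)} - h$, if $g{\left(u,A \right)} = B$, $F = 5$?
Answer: $-156$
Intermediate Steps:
$B = 4$ ($B = -4 + 8 = 4$)
$g{\left(u,A \right)} = 4$
$X{\left(a \right)} = -20$
$h = 160$ ($h = 140 - -20 = 140 + 20 = 160$)
$g{\left(P{\left(F \right)},14 \right)} - h = 4 - 160 = -156$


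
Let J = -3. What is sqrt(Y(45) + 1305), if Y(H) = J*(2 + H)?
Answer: 2*sqrt(291) ≈ 34.117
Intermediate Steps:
Y(H) = -6 - 3*H (Y(H) = -3*(2 + H) = -6 - 3*H)
sqrt(Y(45) + 1305) = sqrt((-6 - 3*45) + 1305) = sqrt((-6 - 135) + 1305) = sqrt(-141 + 1305) = sqrt(1164) = 2*sqrt(291)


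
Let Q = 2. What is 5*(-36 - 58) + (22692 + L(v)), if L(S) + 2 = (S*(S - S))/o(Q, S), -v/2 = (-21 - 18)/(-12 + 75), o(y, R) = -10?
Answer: 22220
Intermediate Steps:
v = 26/21 (v = -2*(-21 - 18)/(-12 + 75) = -(-78)/63 = -2*(-13/21) = 26/21 ≈ 1.2381)
L(S) = -2 (L(S) = -2 + (S*(S - S))/(-10) = -2 + (S*0)*(-⅒) = -2 + 0*(-⅒) = -2 + 0 = -2)
5*(-36 - 58) + (22692 + L(v)) = 5*(-36 - 58) + (22692 - 2) = 5*(-94) + 22690 = -470 + 22690 = 22220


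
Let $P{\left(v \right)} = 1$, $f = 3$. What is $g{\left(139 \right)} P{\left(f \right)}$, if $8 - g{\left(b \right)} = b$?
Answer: $-131$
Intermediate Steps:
$g{\left(b \right)} = 8 - b$
$g{\left(139 \right)} P{\left(f \right)} = \left(8 - 139\right) 1 = \left(-131\right) 1 = -131$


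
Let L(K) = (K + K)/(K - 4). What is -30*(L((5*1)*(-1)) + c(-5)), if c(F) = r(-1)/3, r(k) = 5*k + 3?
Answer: -40/3 ≈ -13.333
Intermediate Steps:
r(k) = 3 + 5*k
c(F) = -⅔ (c(F) = (3 + 5*(-1))/3 = (3 - 5)*(⅓) = -2*⅓ = -⅔)
L(K) = 2*K/(-4 + K) (L(K) = (2*K)/(-4 + K) = 2*K/(-4 + K))
-30*(L((5*1)*(-1)) + c(-5)) = -30*(2*((5*1)*(-1))/(-4 + (5*1)*(-1)) - ⅔) = -30*(2*(5*(-1))/(-4 + 5*(-1)) - ⅔) = -30*(2*(-5)/(-4 - 5) - ⅔) = -30*(2*(-5)/(-9) - ⅔) = -30*(2*(-5)*(-⅑) - ⅔) = -30*(10/9 - ⅔) = -30*4/9 = -40/3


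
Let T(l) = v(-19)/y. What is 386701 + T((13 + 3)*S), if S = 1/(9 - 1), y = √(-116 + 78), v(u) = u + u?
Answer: 386701 + I*√38 ≈ 3.867e+5 + 6.1644*I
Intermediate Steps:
v(u) = 2*u
y = I*√38 (y = √(-38) = I*√38 ≈ 6.1644*I)
S = ⅛ (S = 1/8 = ⅛ ≈ 0.12500)
T(l) = I*√38 (T(l) = (2*(-19))/((I*√38)) = -(-1)*I*√38 = I*√38)
386701 + T((13 + 3)*S) = 386701 + I*√38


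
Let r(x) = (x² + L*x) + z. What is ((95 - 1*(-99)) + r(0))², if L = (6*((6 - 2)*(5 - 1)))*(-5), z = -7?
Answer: 34969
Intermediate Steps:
L = -480 (L = (6*(4*4))*(-5) = (6*16)*(-5) = 96*(-5) = -480)
r(x) = -7 + x² - 480*x (r(x) = (x² - 480*x) - 7 = -7 + x² - 480*x)
((95 - 1*(-99)) + r(0))² = ((95 - 1*(-99)) + (-7 + 0² - 480*0))² = ((95 + 99) + (-7 + 0 + 0))² = (194 - 7)² = 187² = 34969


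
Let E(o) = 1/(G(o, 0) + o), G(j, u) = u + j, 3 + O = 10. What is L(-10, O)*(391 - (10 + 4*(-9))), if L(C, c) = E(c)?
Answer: 417/14 ≈ 29.786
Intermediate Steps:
O = 7 (O = -3 + 10 = 7)
G(j, u) = j + u
E(o) = 1/(2*o) (E(o) = 1/((o + 0) + o) = 1/(o + o) = 1/(2*o))
L(C, c) = 1/(2*c)
L(-10, O)*(391 - (10 + 4*(-9))) = ((½)/7)*(391 - (10 + 4*(-9))) = ((½)*(⅐))*(391 - (10 - 36)) = (391 - 1*(-26))/14 = (391 + 26)/14 = (1/14)*417 = 417/14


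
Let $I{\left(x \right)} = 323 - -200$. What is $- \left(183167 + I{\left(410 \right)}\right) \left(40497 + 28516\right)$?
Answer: $-12676997970$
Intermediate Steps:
$I{\left(x \right)} = 523$ ($I{\left(x \right)} = 323 + 200 = 523$)
$- \left(183167 + I{\left(410 \right)}\right) \left(40497 + 28516\right) = - \left(183167 + 523\right) \left(40497 + 28516\right) = - 183690 \cdot 69013 = \left(-1\right) 12676997970 = -12676997970$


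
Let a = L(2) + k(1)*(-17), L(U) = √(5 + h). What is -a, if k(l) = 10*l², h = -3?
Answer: 170 - √2 ≈ 168.59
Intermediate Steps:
L(U) = √2 (L(U) = √(5 - 3) = √2)
a = -170 + √2 (a = √2 + (10*1²)*(-17) = √2 + (10*1)*(-17) = √2 + 10*(-17) = √2 - 170 = -170 + √2 ≈ -168.59)
-a = -(-170 + √2) = 170 - √2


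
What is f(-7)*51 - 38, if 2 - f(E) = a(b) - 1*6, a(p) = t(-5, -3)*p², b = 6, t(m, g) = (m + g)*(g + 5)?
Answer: 29746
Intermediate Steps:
t(m, g) = (5 + g)*(g + m) (t(m, g) = (g + m)*(5 + g) = (5 + g)*(g + m))
a(p) = -16*p² (a(p) = ((-3)² + 5*(-3) + 5*(-5) - 3*(-5))*p² = (9 - 15 - 25 + 15)*p² = -16*p²)
f(E) = 584 (f(E) = 2 - (-16*6² - 1*6) = 2 - (-16*36 - 6) = 2 - (-576 - 6) = 2 - 1*(-582) = 2 + 582 = 584)
f(-7)*51 - 38 = 584*51 - 38 = 29784 - 38 = 29746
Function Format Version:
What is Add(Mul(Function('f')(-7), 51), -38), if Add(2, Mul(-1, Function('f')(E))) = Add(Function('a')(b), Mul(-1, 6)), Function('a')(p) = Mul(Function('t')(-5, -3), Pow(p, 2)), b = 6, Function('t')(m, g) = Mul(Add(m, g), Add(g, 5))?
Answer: 29746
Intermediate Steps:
Function('t')(m, g) = Mul(Add(5, g), Add(g, m)) (Function('t')(m, g) = Mul(Add(g, m), Add(5, g)) = Mul(Add(5, g), Add(g, m)))
Function('a')(p) = Mul(-16, Pow(p, 2)) (Function('a')(p) = Mul(Add(Pow(-3, 2), Mul(5, -3), Mul(5, -5), Mul(-3, -5)), Pow(p, 2)) = Mul(Add(9, -15, -25, 15), Pow(p, 2)) = Mul(-16, Pow(p, 2)))
Function('f')(E) = 584 (Function('f')(E) = Add(2, Mul(-1, Add(Mul(-16, Pow(6, 2)), Mul(-1, 6)))) = Add(2, Mul(-1, Add(Mul(-16, 36), -6))) = Add(2, Mul(-1, Add(-576, -6))) = Add(2, Mul(-1, -582)) = Add(2, 582) = 584)
Add(Mul(Function('f')(-7), 51), -38) = Add(Mul(584, 51), -38) = Add(29784, -38) = 29746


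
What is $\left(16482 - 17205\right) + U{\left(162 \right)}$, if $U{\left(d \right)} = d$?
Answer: $-561$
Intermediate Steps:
$\left(16482 - 17205\right) + U{\left(162 \right)} = \left(16482 - 17205\right) + 162 = -723 + 162 = -561$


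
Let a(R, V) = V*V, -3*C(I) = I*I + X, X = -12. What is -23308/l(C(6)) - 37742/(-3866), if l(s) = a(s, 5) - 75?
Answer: 22998957/48325 ≈ 475.92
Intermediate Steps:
C(I) = 4 - I**2/3 (C(I) = -(I*I - 12)/3 = -(I**2 - 12)/3 = -(-12 + I**2)/3 = 4 - I**2/3)
a(R, V) = V**2
l(s) = -50 (l(s) = 5**2 - 75 = 25 - 75 = -50)
-23308/l(C(6)) - 37742/(-3866) = -23308/(-50) - 37742/(-3866) = -23308*(-1/50) - 37742*(-1/3866) = 11654/25 + 18871/1933 = 22998957/48325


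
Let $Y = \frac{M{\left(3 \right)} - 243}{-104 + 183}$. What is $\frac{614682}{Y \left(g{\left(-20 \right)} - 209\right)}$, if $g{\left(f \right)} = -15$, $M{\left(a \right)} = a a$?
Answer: $\frac{2697771}{2912} \approx 926.43$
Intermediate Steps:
$M{\left(a \right)} = a^{2}$
$Y = - \frac{234}{79}$ ($Y = \frac{3^{2} - 243}{-104 + 183} = \frac{9 - 243}{79} = \left(-234\right) \frac{1}{79} = - \frac{234}{79} \approx -2.962$)
$\frac{614682}{Y \left(g{\left(-20 \right)} - 209\right)} = \frac{614682}{\left(- \frac{234}{79}\right) \left(-15 - 209\right)} = \frac{614682}{\left(- \frac{234}{79}\right) \left(-224\right)} = \frac{614682}{\frac{52416}{79}} = 614682 \cdot \frac{79}{52416} = \frac{2697771}{2912}$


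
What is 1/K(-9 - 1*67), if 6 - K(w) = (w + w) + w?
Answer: 1/234 ≈ 0.0042735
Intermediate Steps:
K(w) = 6 - 3*w (K(w) = 6 - ((w + w) + w) = 6 - (2*w + w) = 6 - 3*w)
1/K(-9 - 1*67) = 1/(6 - 3*(-9 - 1*67)) = 1/(6 - 3*(-9 - 67)) = 1/(6 - 3*(-76)) = 1/(6 + 228) = 1/234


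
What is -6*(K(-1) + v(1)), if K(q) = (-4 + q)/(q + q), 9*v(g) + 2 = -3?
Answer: -35/3 ≈ -11.667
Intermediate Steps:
v(g) = -5/9 (v(g) = -2/9 + (1/9)*(-3) = -2/9 - 1/3 = -5/9)
K(q) = (-4 + q)/(2*q) (K(q) = (-4 + q)/((2*q)) = (-4 + q)*(1/(2*q)) = (-4 + q)/(2*q))
-6*(K(-1) + v(1)) = -6*((1/2)*(-4 - 1)/(-1) - 5/9) = -6*((1/2)*(-1)*(-5) - 5/9) = -6*(5/2 - 5/9) = -6*35/18 = -35/3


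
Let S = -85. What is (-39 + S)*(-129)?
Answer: 15996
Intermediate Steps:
(-39 + S)*(-129) = (-39 - 85)*(-129) = -124*(-129) = 15996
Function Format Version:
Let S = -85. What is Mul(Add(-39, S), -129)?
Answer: 15996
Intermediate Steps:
Mul(Add(-39, S), -129) = Mul(Add(-39, -85), -129) = Mul(-124, -129) = 15996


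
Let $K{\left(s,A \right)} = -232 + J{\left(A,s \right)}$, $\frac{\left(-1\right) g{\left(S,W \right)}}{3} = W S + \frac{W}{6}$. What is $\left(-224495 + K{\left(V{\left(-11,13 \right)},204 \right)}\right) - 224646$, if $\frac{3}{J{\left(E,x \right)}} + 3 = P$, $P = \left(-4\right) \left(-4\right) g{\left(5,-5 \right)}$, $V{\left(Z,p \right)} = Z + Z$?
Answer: $- \frac{555874398}{1237} \approx -4.4937 \cdot 10^{5}$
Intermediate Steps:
$V{\left(Z,p \right)} = 2 Z$
$g{\left(S,W \right)} = - \frac{W}{2} - 3 S W$ ($g{\left(S,W \right)} = - 3 \left(W S + \frac{W}{6}\right) = - 3 \left(S W + W \frac{1}{6}\right) = - 3 \left(S W + \frac{W}{6}\right) = - 3 \left(\frac{W}{6} + S W\right) = - \frac{W}{2} - 3 S W$)
$P = 1240$ ($P = \left(-4\right) \left(-4\right) \left(\left(- \frac{1}{2}\right) \left(-5\right) \left(1 + 6 \cdot 5\right)\right) = 16 \left(\left(- \frac{1}{2}\right) \left(-5\right) \left(1 + 30\right)\right) = 16 \left(\left(- \frac{1}{2}\right) \left(-5\right) 31\right) = 16 \cdot \frac{155}{2} = 1240$)
$J{\left(E,x \right)} = \frac{3}{1237}$ ($J{\left(E,x \right)} = \frac{3}{-3 + 1240} = \frac{3}{1237}$)
$K{\left(s,A \right)} = - \frac{286981}{1237}$ ($K{\left(s,A \right)} = -232 + \frac{3}{1237} = - \frac{286981}{1237}$)
$\left(-224495 + K{\left(V{\left(-11,13 \right)},204 \right)}\right) - 224646 = \left(-224495 - \frac{286981}{1237}\right) - 224646 = - \frac{277987296}{1237} - 224646 = - \frac{555874398}{1237}$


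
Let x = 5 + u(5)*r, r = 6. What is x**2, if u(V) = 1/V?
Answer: 961/25 ≈ 38.440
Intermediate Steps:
x = 31/5 (x = 5 + 6/5 = 31/5 ≈ 6.2000)
x**2 = (31/5)**2 = 961/25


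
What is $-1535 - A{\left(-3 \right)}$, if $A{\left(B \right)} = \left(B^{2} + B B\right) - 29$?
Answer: $-1524$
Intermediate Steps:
$A{\left(B \right)} = -29 + 2 B^{2}$ ($A{\left(B \right)} = \left(B^{2} + B^{2}\right) - 29 = 2 B^{2} - 29 = -29 + 2 B^{2}$)
$-1535 - A{\left(-3 \right)} = -1535 - \left(-29 + 2 \left(-3\right)^{2}\right) = -1535 - \left(-29 + 2 \cdot 9\right) = -1535 - \left(-29 + 18\right) = -1535 - -11 = -1535 + 11 = -1524$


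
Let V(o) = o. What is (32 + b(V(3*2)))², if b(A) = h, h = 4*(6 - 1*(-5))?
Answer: 5776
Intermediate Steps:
h = 44 (h = 4*(6 + 5) = 4*11 = 44)
b(A) = 44
(32 + b(V(3*2)))² = (32 + 44)² = 76² = 5776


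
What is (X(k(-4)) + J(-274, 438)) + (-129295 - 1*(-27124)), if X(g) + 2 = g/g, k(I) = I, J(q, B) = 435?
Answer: -101737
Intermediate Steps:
X(g) = -1 (X(g) = -2 + g/g = -2 + 1 = -1)
(X(k(-4)) + J(-274, 438)) + (-129295 - 1*(-27124)) = (-1 + 435) + (-129295 - 1*(-27124)) = 434 + (-129295 + 27124) = 434 - 102171 = -101737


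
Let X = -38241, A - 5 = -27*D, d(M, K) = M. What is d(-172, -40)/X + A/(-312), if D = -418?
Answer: -143908489/3977064 ≈ -36.185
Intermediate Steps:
A = 11291 (A = 5 - 27*(-418) = 5 + 11286 = 11291)
d(-172, -40)/X + A/(-312) = -172/(-38241) + 11291/(-312) = -172*(-1/38241) + 11291*(-1/312) = 172/38241 - 11291/312 = -143908489/3977064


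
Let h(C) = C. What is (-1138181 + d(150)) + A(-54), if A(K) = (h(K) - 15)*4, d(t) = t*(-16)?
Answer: -1140857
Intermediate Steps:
d(t) = -16*t
A(K) = -60 + 4*K (A(K) = (K - 15)*4 = (-15 + K)*4 = -60 + 4*K)
(-1138181 + d(150)) + A(-54) = (-1138181 - 16*150) + (-60 + 4*(-54)) = (-1138181 - 2400) + (-60 - 216) = -1140581 - 276 = -1140857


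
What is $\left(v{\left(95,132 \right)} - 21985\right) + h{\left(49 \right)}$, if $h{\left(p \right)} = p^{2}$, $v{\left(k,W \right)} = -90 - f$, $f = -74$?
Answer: $-19600$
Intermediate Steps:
$v{\left(k,W \right)} = -16$ ($v{\left(k,W \right)} = -90 - -74 = -90 + 74 = -16$)
$\left(v{\left(95,132 \right)} - 21985\right) + h{\left(49 \right)} = \left(-16 - 21985\right) + 49^{2} = -22001 + 2401 = -19600$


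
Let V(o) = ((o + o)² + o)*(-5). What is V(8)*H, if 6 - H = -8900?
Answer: -11755920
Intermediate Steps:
H = 8906 (H = 6 - 1*(-8900) = 6 + 8900 = 8906)
V(o) = -20*o² - 5*o (V(o) = ((2*o)² + o)*(-5) = (4*o² + o)*(-5) = (o + 4*o²)*(-5) = -20*o² - 5*o)
V(8)*H = -5*8*(1 + 4*8)*8906 = -5*8*(1 + 32)*8906 = -5*8*33*8906 = -1320*8906 = -11755920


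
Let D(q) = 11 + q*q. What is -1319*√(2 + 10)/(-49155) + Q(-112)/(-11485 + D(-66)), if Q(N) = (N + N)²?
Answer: -25088/3559 + 2638*√3/49155 ≈ -6.9562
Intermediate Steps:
D(q) = 11 + q²
Q(N) = 4*N² (Q(N) = (2*N)² = 4*N²)
-1319*√(2 + 10)/(-49155) + Q(-112)/(-11485 + D(-66)) = -1319*√(2 + 10)/(-49155) + (4*(-112)²)/(-11485 + (11 + (-66)²)) = -2638*√3*(-1/49155) + (4*12544)/(-11485 + (11 + 4356)) = -2638*√3*(-1/49155) + 50176/(-11485 + 4367) = -2638*√3*(-1/49155) + 50176/(-7118) = 2638*√3/49155 + 50176*(-1/7118) = 2638*√3/49155 - 25088/3559 = -25088/3559 + 2638*√3/49155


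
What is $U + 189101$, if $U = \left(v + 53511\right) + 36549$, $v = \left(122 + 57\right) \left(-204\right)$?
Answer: $242645$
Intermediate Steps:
$v = -36516$ ($v = 179 \left(-204\right) = -36516$)
$U = 53544$ ($U = \left(-36516 + 53511\right) + 36549 = 16995 + 36549 = 53544$)
$U + 189101 = 53544 + 189101 = 242645$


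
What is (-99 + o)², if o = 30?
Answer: 4761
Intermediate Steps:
(-99 + o)² = (-99 + 30)² = (-69)² = 4761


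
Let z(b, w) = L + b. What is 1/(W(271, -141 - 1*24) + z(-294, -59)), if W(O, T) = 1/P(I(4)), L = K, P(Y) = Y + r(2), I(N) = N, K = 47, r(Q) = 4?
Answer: -8/1975 ≈ -0.0040506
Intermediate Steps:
P(Y) = 4 + Y (P(Y) = Y + 4 = 4 + Y)
L = 47
z(b, w) = 47 + b
W(O, T) = 1/8 (W(O, T) = 1/(4 + 4) = 1/8)
1/(W(271, -141 - 1*24) + z(-294, -59)) = 1/(1/8 + (47 - 294)) = 1/(1/8 - 247) = 1/(-1975/8) = -8/1975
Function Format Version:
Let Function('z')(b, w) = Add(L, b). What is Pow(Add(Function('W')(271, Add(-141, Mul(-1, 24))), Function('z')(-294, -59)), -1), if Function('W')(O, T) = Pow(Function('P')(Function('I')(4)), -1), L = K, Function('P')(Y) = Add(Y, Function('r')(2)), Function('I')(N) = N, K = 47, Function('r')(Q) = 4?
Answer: Rational(-8, 1975) ≈ -0.0040506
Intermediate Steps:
Function('P')(Y) = Add(4, Y) (Function('P')(Y) = Add(Y, 4) = Add(4, Y))
L = 47
Function('z')(b, w) = Add(47, b)
Function('W')(O, T) = Rational(1, 8) (Function('W')(O, T) = Pow(Add(4, 4), -1) = Pow(8, -1) = Rational(1, 8))
Pow(Add(Function('W')(271, Add(-141, Mul(-1, 24))), Function('z')(-294, -59)), -1) = Pow(Add(Rational(1, 8), Add(47, -294)), -1) = Pow(Add(Rational(1, 8), -247), -1) = Pow(Rational(-1975, 8), -1) = Rational(-8, 1975)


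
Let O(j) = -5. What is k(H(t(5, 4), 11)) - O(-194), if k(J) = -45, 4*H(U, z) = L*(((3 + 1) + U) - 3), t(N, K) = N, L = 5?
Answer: -40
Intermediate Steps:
H(U, z) = 5/4 + 5*U/4 (H(U, z) = (5*(((3 + 1) + U) - 3))/4 = (5*((4 + U) - 3))/4 = (5*(1 + U))/4 = (5 + 5*U)/4 = 5/4 + 5*U/4)
k(H(t(5, 4), 11)) - O(-194) = -45 - 1*(-5) = -45 + 5 = -40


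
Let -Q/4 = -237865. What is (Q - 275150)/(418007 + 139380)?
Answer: 676310/557387 ≈ 1.2134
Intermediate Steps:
Q = 951460 (Q = -4*(-237865) = 951460)
(Q - 275150)/(418007 + 139380) = (951460 - 275150)/(418007 + 139380) = 676310/557387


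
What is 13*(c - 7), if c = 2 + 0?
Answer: -65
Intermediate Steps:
c = 2
13*(c - 7) = 13*(2 - 7) = 13*(-5) = -65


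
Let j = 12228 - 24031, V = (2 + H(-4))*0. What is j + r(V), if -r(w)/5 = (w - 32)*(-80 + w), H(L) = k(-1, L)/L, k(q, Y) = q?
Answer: -24603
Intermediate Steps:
H(L) = -1/L
V = 0 (V = (2 - 1/(-4))*0 = (2 - 1*(-¼))*0 = (2 + ¼)*0 = (9/4)*0 = 0)
r(w) = -5*(-80 + w)*(-32 + w) (r(w) = -5*(w - 32)*(-80 + w) = -5*(-32 + w)*(-80 + w) = -5*(-80 + w)*(-32 + w))
j = -11803
j + r(V) = -11803 + (-12800 - 5*0² + 560*0) = -11803 + (-12800 - 5*0 + 0) = -11803 + (-12800 + 0 + 0) = -11803 - 12800 = -24603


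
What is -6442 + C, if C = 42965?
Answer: 36523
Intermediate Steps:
-6442 + C = -6442 + 42965 = 36523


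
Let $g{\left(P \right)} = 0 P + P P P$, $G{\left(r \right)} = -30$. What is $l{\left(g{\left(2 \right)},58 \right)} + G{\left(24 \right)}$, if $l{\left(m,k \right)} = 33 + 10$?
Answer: $13$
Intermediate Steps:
$g{\left(P \right)} = P^{3}$ ($g{\left(P \right)} = 0 + P^{2} P = 0 + P^{3} = P^{3}$)
$l{\left(m,k \right)} = 43$
$l{\left(g{\left(2 \right)},58 \right)} + G{\left(24 \right)} = 43 - 30 = 13$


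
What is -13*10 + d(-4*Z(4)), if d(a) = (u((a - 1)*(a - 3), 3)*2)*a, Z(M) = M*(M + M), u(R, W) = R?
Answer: -4326274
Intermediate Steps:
Z(M) = 2*M² (Z(M) = M*(2*M) = 2*M²)
d(a) = 2*a*(-1 + a)*(-3 + a) (d(a) = (((a - 1)*(a - 3))*2)*a = (((-1 + a)*(-3 + a))*2)*a = (2*(-1 + a)*(-3 + a))*a = 2*a*(-1 + a)*(-3 + a))
-13*10 + d(-4*Z(4)) = -13*10 + 2*(-8*4²)*(3 + (-8*4²)² - (-16)*2*4²) = -130 + 2*(-8*16)*(3 + (-8*16)² - (-16)*2*16) = -130 + 2*(-4*32)*(3 + (-4*32)² - (-16)*32) = -130 + 2*(-128)*(3 + (-128)² - 4*(-128)) = -130 + 2*(-128)*(3 + 16384 + 512) = -130 + 2*(-128)*16899 = -130 - 4326144 = -4326274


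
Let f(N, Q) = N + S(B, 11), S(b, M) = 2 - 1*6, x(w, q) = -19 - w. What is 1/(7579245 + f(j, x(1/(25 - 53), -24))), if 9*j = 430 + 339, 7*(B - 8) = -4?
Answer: 9/68213938 ≈ 1.3194e-7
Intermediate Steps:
B = 52/7 (B = 8 + (1/7)*(-4) = 8 - 4/7 = 52/7 ≈ 7.4286)
S(b, M) = -4 (S(b, M) = 2 - 6 = -4)
j = 769/9 (j = (430 + 339)/9 = (1/9)*769 = 769/9 ≈ 85.444)
f(N, Q) = -4 + N (f(N, Q) = N - 4 = -4 + N)
1/(7579245 + f(j, x(1/(25 - 53), -24))) = 1/(7579245 + (-4 + 769/9)) = 1/(7579245 + 733/9) = 1/(68213938/9) = 9/68213938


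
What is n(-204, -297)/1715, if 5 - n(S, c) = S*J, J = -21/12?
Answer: -352/1715 ≈ -0.20525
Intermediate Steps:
J = -7/4 (J = -21*1/12 = -7/4 ≈ -1.7500)
n(S, c) = 5 + 7*S/4 (n(S, c) = 5 - S*(-7)/4 = 5 - (-7)*S/4 = 5 + 7*S/4)
n(-204, -297)/1715 = (5 + (7/4)*(-204))/1715 = (5 - 357)*(1/1715) = -352*1/1715 = -352/1715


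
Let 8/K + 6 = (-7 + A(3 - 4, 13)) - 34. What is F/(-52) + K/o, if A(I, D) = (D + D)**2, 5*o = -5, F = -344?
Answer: 53990/8177 ≈ 6.6027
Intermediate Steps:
o = -1 (o = (1/5)*(-5) = -1)
A(I, D) = 4*D**2 (A(I, D) = (2*D)**2 = 4*D**2)
K = 8/629 (K = 8/(-6 + ((-7 + 4*13**2) - 34)) = 8/(-6 + ((-7 + 4*169) - 34)) = 8/(-6 + ((-7 + 676) - 34)) = 8/(-6 + (669 - 34)) = 8/(-6 + 635) = 8/629 ≈ 0.012719)
F/(-52) + K/o = -344/(-52) + (8/629)/(-1) = -344*(-1/52) + (8/629)*(-1) = 86/13 - 8/629 = 53990/8177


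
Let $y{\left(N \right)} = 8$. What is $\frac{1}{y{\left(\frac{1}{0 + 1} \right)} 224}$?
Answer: $\frac{1}{1792} \approx 0.00055804$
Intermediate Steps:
$\frac{1}{y{\left(\frac{1}{0 + 1} \right)} 224} = \frac{1}{8 \cdot 224} = \frac{1}{1792}$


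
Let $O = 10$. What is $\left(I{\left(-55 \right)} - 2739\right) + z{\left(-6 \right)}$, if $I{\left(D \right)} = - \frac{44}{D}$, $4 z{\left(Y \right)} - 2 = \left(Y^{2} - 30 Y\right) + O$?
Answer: $- \frac{13406}{5} \approx -2681.2$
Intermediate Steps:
$z{\left(Y \right)} = 3 - \frac{15 Y}{2} + \frac{Y^{2}}{4}$ ($z{\left(Y \right)} = \frac{1}{2} + \frac{\left(Y^{2} - 30 Y\right) + 10}{4} = \frac{1}{2} + \frac{10 + Y^{2} - 30 Y}{4} = \frac{1}{2} + \left(\frac{5}{2} - \frac{15 Y}{2} + \frac{Y^{2}}{4}\right) = 3 - \frac{15 Y}{2} + \frac{Y^{2}}{4}$)
$\left(I{\left(-55 \right)} - 2739\right) + z{\left(-6 \right)} = \left(- \frac{44}{-55} - 2739\right) + \left(3 - -45 + \frac{\left(-6\right)^{2}}{4}\right) = \left(\left(-44\right) \left(- \frac{1}{55}\right) - 2739\right) + \left(3 + 45 + \frac{1}{4} \cdot 36\right) = \left(\frac{4}{5} - 2739\right) + \left(3 + 45 + 9\right) = - \frac{13691}{5} + 57 = - \frac{13406}{5}$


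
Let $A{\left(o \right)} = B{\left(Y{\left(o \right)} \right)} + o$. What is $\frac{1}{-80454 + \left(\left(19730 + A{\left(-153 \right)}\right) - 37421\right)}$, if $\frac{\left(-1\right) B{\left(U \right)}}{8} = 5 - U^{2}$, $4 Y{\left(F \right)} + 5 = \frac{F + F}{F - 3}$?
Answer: $- \frac{1352}{132946735} \approx -1.0169 \cdot 10^{-5}$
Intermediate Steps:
$Y{\left(F \right)} = - \frac{5}{4} + \frac{F}{2 \left(-3 + F\right)}$ ($Y{\left(F \right)} = - \frac{5}{4} + \frac{\left(F + F\right) \frac{1}{F - 3}}{4} = - \frac{5}{4} + \frac{2 F \frac{1}{-3 + F}}{4} = - \frac{5}{4} + \frac{F}{2 \left(-3 + F\right)}$)
$B{\left(U \right)} = -40 + 8 U^{2}$ ($B{\left(U \right)} = - 8 \left(5 - U^{2}\right) = -40 + 8 U^{2}$)
$A{\left(o \right)} = -40 + o + \frac{9 \left(5 - o\right)^{2}}{2 \left(-3 + o\right)^{2}}$ ($A{\left(o \right)} = \left(-40 + 8 \left(\frac{3 \left(5 - o\right)}{4 \left(-3 + o\right)}\right)^{2}\right) + o = \left(-40 + 8 \frac{9 \left(5 - o\right)^{2}}{16 \left(-3 + o\right)^{2}}\right) + o = \left(-40 + \frac{9 \left(5 - o\right)^{2}}{2 \left(-3 + o\right)^{2}}\right) + o = -40 + o + \frac{9 \left(5 - o\right)^{2}}{2 \left(-3 + o\right)^{2}}$)
$\frac{1}{-80454 + \left(\left(19730 + A{\left(-153 \right)}\right) - 37421\right)} = \frac{1}{-80454 - \left(17884 - \frac{9 \left(-5 - 153\right)^{2}}{2 \left(-3 - 153\right)^{2}}\right)} = \frac{1}{-80454 - \left(17884 - \frac{9 \left(-158\right)^{2}}{2 \cdot 24336}\right)} = \frac{1}{-80454 + \left(\left(19730 - \left(193 - \frac{6241}{1352}\right)\right) - 37421\right)} = \frac{1}{-80454 + \left(\left(19730 - \frac{254695}{1352}\right) - 37421\right)} = \frac{1}{-80454 + \left(\frac{26420265}{1352} - 37421\right)} = \frac{1}{-80454 - \frac{24172927}{1352}} = \frac{1}{- \frac{132946735}{1352}} = - \frac{1352}{132946735}$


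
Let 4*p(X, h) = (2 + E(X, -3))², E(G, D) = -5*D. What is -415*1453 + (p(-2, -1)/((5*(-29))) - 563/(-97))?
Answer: -33924200193/56260 ≈ -6.0299e+5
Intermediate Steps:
p(X, h) = 289/4 (p(X, h) = (2 - 5*(-3))²/4 = (2 + 15)²/4 = (¼)*17² = (¼)*289 = 289/4)
-415*1453 + (p(-2, -1)/((5*(-29))) - 563/(-97)) = -415*1453 + (289/(4*((5*(-29)))) - 563/(-97)) = -602995 + ((289/4)/(-145) - 563*(-1/97)) = -602995 + ((289/4)*(-1/145) + 563/97) = -602995 + (-289/580 + 563/97) = -602995 + 298507/56260 = -33924200193/56260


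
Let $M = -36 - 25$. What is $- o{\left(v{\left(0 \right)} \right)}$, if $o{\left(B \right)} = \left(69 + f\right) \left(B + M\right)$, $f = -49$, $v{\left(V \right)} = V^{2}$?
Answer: $1220$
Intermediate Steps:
$M = -61$
$o{\left(B \right)} = -1220 + 20 B$ ($o{\left(B \right)} = \left(69 - 49\right) \left(B - 61\right) = 20 \left(-61 + B\right) = -1220 + 20 B$)
$- o{\left(v{\left(0 \right)} \right)} = - (-1220 + 20 \cdot 0^{2}) = - (-1220 + 20 \cdot 0) = - (-1220 + 0) = \left(-1\right) \left(-1220\right) = 1220$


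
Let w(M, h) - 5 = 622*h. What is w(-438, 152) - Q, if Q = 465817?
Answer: -371268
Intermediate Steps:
w(M, h) = 5 + 622*h
w(-438, 152) - Q = (5 + 622*152) - 1*465817 = (5 + 94544) - 465817 = 94549 - 465817 = -371268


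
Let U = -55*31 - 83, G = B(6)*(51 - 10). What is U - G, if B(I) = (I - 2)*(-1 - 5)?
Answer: -804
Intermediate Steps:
B(I) = 12 - 6*I (B(I) = (-2 + I)*(-6) = 12 - 6*I)
G = -984 (G = (12 - 6*6)*(51 - 10) = (12 - 36)*41 = -24*41 = -984)
U = -1788 (U = -1705 - 83 = -1788)
U - G = -1788 - 1*(-984) = -1788 + 984 = -804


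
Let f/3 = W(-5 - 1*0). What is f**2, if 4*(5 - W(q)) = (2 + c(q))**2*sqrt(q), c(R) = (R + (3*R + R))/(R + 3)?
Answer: -31770045/256 - 37845*I*sqrt(5)/8 ≈ -1.241e+5 - 10578.0*I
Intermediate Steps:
c(R) = 5*R/(3 + R) (c(R) = (R + 4*R)/(3 + R) = (5*R)/(3 + R) = 5*R/(3 + R))
W(q) = 5 - sqrt(q)*(2 + 5*q/(3 + q))**2/4 (W(q) = 5 - (2 + 5*q/(3 + q))**2*sqrt(q)/4 = 5 - sqrt(q)*(2 + 5*q/(3 + q))**2/4)
f = 15 - 2523*I*sqrt(5)/16 (f = 3*(5 - sqrt(-5 - 1*0)*(6 + 7*(-5 - 1*0))**2/(4*(3 + (-5 - 1*0))**2)) = 3*(5 - sqrt(-5 + 0)*(6 + 7*(-5 + 0))**2/(4*(3 + (-5 + 0))**2)) = 3*(5 - sqrt(-5)*(6 + 7*(-5))**2/(4*(3 - 5)**2)) = 3*(5 - 1/4*I*sqrt(5)*(6 - 35)**2/(-2)**2) = 3*(5 - 1/4*I*sqrt(5)*1/4*(-29)**2) = 3*(5 - 1/4*I*sqrt(5)*1/4*841) = 3*(5 - 841*I*sqrt(5)/16) = 15 - 2523*I*sqrt(5)/16 ≈ 15.0 - 352.6*I)
f**2 = (15 - 2523*I*sqrt(5)/16)**2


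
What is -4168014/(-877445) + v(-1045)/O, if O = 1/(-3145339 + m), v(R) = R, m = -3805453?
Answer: 6373389886497814/877445 ≈ 7.2636e+9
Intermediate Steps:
O = -1/6950792 (O = 1/(-3145339 - 3805453) = 1/(-6950792) = -1/6950792 ≈ -1.4387e-7)
-4168014/(-877445) + v(-1045)/O = -4168014/(-877445) - 1045/(-1/6950792) = -4168014*(-1/877445) - 1045*(-6950792) = 4168014/877445 + 7263577640 = 6373389886497814/877445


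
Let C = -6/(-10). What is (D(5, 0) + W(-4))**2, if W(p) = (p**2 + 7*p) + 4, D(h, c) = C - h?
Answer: 3844/25 ≈ 153.76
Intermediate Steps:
C = 3/5 (C = -6*(-1/10) = 3/5 ≈ 0.60000)
D(h, c) = 3/5 - h
W(p) = 4 + p**2 + 7*p
(D(5, 0) + W(-4))**2 = ((3/5 - 1*5) + (4 + (-4)**2 + 7*(-4)))**2 = ((3/5 - 5) + (4 + 16 - 28))**2 = (-22/5 - 8)**2 = (-62/5)**2 = 3844/25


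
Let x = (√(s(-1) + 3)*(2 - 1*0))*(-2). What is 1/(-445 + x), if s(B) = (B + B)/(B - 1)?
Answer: -1/453 ≈ -0.0022075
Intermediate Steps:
s(B) = 2*B/(-1 + B) (s(B) = (2*B)/(-1 + B) = 2*B/(-1 + B))
x = -8 (x = (√(2*(-1)/(-1 - 1) + 3)*(2 - 1*0))*(-2) = (√(2*(-1)/(-2) + 3)*(2 + 0))*(-2) = (√(2*(-1)*(-½) + 3)*2)*(-2) = (√(1 + 3)*2)*(-2) = (√4*2)*(-2) = (2*2)*(-2) = 4*(-2) = -8)
1/(-445 + x) = 1/(-445 - 8) = 1/(-453) = -1/453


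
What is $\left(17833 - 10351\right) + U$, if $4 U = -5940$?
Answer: $5997$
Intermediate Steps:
$U = -1485$ ($U = \frac{1}{4} \left(-5940\right) = -1485$)
$\left(17833 - 10351\right) + U = \left(17833 - 10351\right) - 1485 = 7482 - 1485 = 5997$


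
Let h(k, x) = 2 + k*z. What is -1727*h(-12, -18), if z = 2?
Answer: 37994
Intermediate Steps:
h(k, x) = 2 + 2*k (h(k, x) = 2 + k*2 = 2 + 2*k)
-1727*h(-12, -18) = -1727*(2 + 2*(-12)) = -1727*(2 - 24) = -1727*(-22) = 37994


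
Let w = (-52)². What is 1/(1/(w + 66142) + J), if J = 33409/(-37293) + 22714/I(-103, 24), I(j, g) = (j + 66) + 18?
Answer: -48782003682/58361302400591 ≈ -0.00083586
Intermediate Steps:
I(j, g) = 84 + j (I(j, g) = (66 + j) + 18 = 84 + j)
w = 2704
J = -847707973/708567 (J = 33409/(-37293) + 22714/(84 - 103) = 33409*(-1/37293) + 22714/(-19) = -33409/37293 + 22714*(-1/19) = -33409/37293 - 22714/19 = -847707973/708567 ≈ -1196.4)
1/(1/(w + 66142) + J) = 1/(1/(2704 + 66142) - 847707973/708567) = 1/(1/68846 - 847707973/708567) = 1/(-58361302400591/48782003682) = -48782003682/58361302400591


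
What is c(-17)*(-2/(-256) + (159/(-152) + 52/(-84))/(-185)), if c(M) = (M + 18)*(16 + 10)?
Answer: 413023/944832 ≈ 0.43714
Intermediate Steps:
c(M) = 468 + 26*M (c(M) = (18 + M)*26 = 468 + 26*M)
c(-17)*(-2/(-256) + (159/(-152) + 52/(-84))/(-185)) = (468 + 26*(-17))*(-2/(-256) + (159/(-152) + 52/(-84))/(-185)) = (468 - 442)*(-2*(-1/256) + (159*(-1/152) + 52*(-1/84))*(-1/185)) = 26*(1/128 + (-159/152 - 13/21)*(-1/185)) = 26*(1/128 - 5315/3192*(-1/185)) = 26*(1/128 + 1063/118104) = 26*(31771/1889664) = 413023/944832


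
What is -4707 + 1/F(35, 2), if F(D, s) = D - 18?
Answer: -80018/17 ≈ -4706.9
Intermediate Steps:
F(D, s) = -18 + D
-4707 + 1/F(35, 2) = -4707 + 1/(-18 + 35) = -4707 + 1/17 = -80018/17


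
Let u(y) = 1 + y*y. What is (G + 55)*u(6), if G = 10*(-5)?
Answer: 185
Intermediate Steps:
u(y) = 1 + y**2
G = -50
(G + 55)*u(6) = (-50 + 55)*(1 + 6**2) = 5*(1 + 36) = 5*37 = 185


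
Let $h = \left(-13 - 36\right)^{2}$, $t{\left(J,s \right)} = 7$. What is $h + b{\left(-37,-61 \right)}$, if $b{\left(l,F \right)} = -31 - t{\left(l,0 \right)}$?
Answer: $2363$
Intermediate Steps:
$b{\left(l,F \right)} = -38$ ($b{\left(l,F \right)} = -31 - 7 = -38$)
$h = 2401$ ($h = \left(-49\right)^{2} = 2401$)
$h + b{\left(-37,-61 \right)} = 2401 - 38 = 2363$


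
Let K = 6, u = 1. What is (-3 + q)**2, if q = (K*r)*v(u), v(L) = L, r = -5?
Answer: 1089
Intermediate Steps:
q = -30 (q = (6*(-5))*1 = -30*1 = -30)
(-3 + q)**2 = (-3 - 30)**2 = (-33)**2 = 1089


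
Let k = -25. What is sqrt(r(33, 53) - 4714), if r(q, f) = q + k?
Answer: I*sqrt(4706) ≈ 68.6*I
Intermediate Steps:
r(q, f) = -25 + q (r(q, f) = q - 25 = -25 + q)
sqrt(r(33, 53) - 4714) = sqrt((-25 + 33) - 4714) = sqrt(8 - 4714) = sqrt(-4706) = I*sqrt(4706)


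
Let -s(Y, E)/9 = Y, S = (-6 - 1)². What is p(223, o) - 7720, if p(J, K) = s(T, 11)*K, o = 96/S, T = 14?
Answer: -55768/7 ≈ -7966.9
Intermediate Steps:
S = 49 (S = (-7)² = 49)
s(Y, E) = -9*Y
o = 96/49 ≈ 1.9592
p(J, K) = -126*K (p(J, K) = (-9*14)*K = -126*K)
p(223, o) - 7720 = -126*96/49 - 7720 = -1728/7 - 7720 = -55768/7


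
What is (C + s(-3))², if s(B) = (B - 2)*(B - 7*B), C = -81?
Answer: 29241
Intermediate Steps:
s(B) = -6*B*(-2 + B) (s(B) = (-2 + B)*(-6*B) = -6*B*(-2 + B))
(C + s(-3))² = (-81 + 6*(-3)*(2 - 1*(-3)))² = (-81 + 6*(-3)*(2 + 3))² = (-81 + 6*(-3)*5)² = (-81 - 90)² = (-171)² = 29241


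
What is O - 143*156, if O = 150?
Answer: -22158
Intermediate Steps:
O - 143*156 = 150 - 143*156 = 150 - 22308 = -22158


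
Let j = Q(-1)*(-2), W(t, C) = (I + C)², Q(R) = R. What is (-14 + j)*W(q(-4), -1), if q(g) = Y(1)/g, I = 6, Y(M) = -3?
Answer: -300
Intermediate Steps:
q(g) = -3/g
W(t, C) = (6 + C)²
j = 2 (j = -1*(-2) = 2)
(-14 + j)*W(q(-4), -1) = (-14 + 2)*(6 - 1)² = -12*5² = -12*25 = -300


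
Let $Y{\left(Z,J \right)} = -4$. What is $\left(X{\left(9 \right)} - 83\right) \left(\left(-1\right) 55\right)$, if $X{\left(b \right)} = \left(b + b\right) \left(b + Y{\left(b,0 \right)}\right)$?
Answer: $-385$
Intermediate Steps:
$X{\left(b \right)} = 2 b \left(-4 + b\right)$ ($X{\left(b \right)} = \left(b + b\right) \left(b - 4\right) = 2 b \left(-4 + b\right)$)
$\left(X{\left(9 \right)} - 83\right) \left(\left(-1\right) 55\right) = \left(2 \cdot 9 \left(-4 + 9\right) - 83\right) \left(\left(-1\right) 55\right) = \left(2 \cdot 9 \cdot 5 - 83\right) \left(-55\right) = \left(90 - 83\right) \left(-55\right) = 7 \left(-55\right) = -385$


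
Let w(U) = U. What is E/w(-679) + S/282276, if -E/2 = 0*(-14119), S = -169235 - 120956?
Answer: -290191/282276 ≈ -1.0280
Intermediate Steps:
S = -290191
E = 0 (E = -0*(-14119) = -2*0 = 0)
E/w(-679) + S/282276 = 0/(-679) - 290191/282276 = 0*(-1/679) - 290191*1/282276 = 0 - 290191/282276 = -290191/282276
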